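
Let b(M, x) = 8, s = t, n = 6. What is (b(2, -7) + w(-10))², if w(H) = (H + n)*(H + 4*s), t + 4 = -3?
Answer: 25600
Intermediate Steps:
t = -7 (t = -4 - 3 = -7)
s = -7
w(H) = (-28 + H)*(6 + H) (w(H) = (H + 6)*(H + 4*(-7)) = (6 + H)*(H - 28) = (6 + H)*(-28 + H) = (-28 + H)*(6 + H))
(b(2, -7) + w(-10))² = (8 + (-168 + (-10)² - 22*(-10)))² = (8 + (-168 + 100 + 220))² = (8 + 152)² = 160² = 25600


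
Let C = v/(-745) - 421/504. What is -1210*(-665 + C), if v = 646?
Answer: 30290344909/37548 ≈ 8.0671e+5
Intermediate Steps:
C = -639229/375480 (C = 646/(-745) - 421/504 = 646*(-1/745) - 421*1/504 = -646/745 - 421/504 = -639229/375480 ≈ -1.7024)
-1210*(-665 + C) = -1210*(-665 - 639229/375480) = -1210*(-250333429/375480) = 30290344909/37548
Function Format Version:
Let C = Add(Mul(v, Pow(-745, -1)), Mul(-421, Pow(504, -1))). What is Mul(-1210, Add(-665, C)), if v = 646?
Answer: Rational(30290344909, 37548) ≈ 8.0671e+5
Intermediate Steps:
C = Rational(-639229, 375480) (C = Add(Mul(646, Pow(-745, -1)), Mul(-421, Pow(504, -1))) = Add(Mul(646, Rational(-1, 745)), Mul(-421, Rational(1, 504))) = Add(Rational(-646, 745), Rational(-421, 504)) = Rational(-639229, 375480) ≈ -1.7024)
Mul(-1210, Add(-665, C)) = Mul(-1210, Add(-665, Rational(-639229, 375480))) = Mul(-1210, Rational(-250333429, 375480)) = Rational(30290344909, 37548)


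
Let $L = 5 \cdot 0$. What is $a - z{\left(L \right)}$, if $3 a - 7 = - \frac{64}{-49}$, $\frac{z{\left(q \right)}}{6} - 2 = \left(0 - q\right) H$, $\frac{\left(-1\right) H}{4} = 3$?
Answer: $- \frac{1357}{147} \approx -9.2313$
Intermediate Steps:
$H = -12$ ($H = \left(-4\right) 3 = -12$)
$L = 0$
$z{\left(q \right)} = 12 + 72 q$ ($z{\left(q \right)} = 12 + 6 \left(0 - q\right) \left(-12\right) = 12 + 6 - q \left(-12\right) = 12 + 6 \cdot 12 q = 12 + 72 q$)
$a = \frac{407}{147}$ ($a = \frac{7}{3} + \frac{\left(-1\right) \frac{64}{-49}}{3} = \frac{7}{3} + \frac{\left(-1\right) 64 \left(- \frac{1}{49}\right)}{3} = \frac{7}{3} + \frac{\left(-1\right) \left(- \frac{64}{49}\right)}{3} = \frac{7}{3} + \frac{1}{3} \cdot \frac{64}{49} = \frac{7}{3} + \frac{64}{147} = \frac{407}{147} \approx 2.7687$)
$a - z{\left(L \right)} = \frac{407}{147} - \left(12 + 72 \cdot 0\right) = \frac{407}{147} - \left(12 + 0\right) = \frac{407}{147} - 12 = - \frac{1357}{147}$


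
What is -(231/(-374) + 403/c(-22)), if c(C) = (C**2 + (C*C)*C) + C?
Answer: 56902/86581 ≈ 0.65721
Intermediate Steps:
c(C) = C + C**2 + C**3 (c(C) = (C**2 + C**2*C) + C = (C**2 + C**3) + C = C + C**2 + C**3)
-(231/(-374) + 403/c(-22)) = -(231/(-374) + 403/((-22*(1 - 22 + (-22)**2)))) = -(231*(-1/374) + 403/((-22*(1 - 22 + 484)))) = -(-21/34 + 403/((-22*463))) = -(-21/34 + 403/(-10186)) = -(-21/34 + 403*(-1/10186)) = -(-21/34 - 403/10186) = -1*(-56902/86581) = 56902/86581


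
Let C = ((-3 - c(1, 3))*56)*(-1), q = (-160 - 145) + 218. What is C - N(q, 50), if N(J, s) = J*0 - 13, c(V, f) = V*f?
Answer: 349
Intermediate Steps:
q = -87 (q = -305 + 218 = -87)
N(J, s) = -13 (N(J, s) = 0 - 13 = -13)
C = 336 (C = ((-3 - 3)*56)*(-1) = -6*56*(-1) = -336*(-1) = 336)
C - N(q, 50) = 336 - 1*(-13) = 336 + 13 = 349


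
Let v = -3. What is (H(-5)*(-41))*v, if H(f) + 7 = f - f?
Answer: -861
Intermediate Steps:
H(f) = -7 (H(f) = -7 + (f - f) = -7 + 0 = -7)
(H(-5)*(-41))*v = -7*(-41)*(-3) = 287*(-3) = -861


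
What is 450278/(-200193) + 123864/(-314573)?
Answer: -3396775654/1285210461 ≈ -2.6430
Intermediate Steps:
450278/(-200193) + 123864/(-314573) = 450278*(-1/200193) + 123864*(-1/314573) = -450278/200193 - 123864/314573 = -3396775654/1285210461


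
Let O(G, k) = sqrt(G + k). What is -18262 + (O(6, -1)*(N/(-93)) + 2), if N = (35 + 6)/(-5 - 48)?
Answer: -18260 + 41*sqrt(5)/4929 ≈ -18260.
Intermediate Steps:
N = -41/53 (N = 41/(-53) = 41*(-1/53) = -41/53 ≈ -0.77359)
-18262 + (O(6, -1)*(N/(-93)) + 2) = -18262 + (sqrt(6 - 1)*(-41/53/(-93)) + 2) = -18262 + (sqrt(5)*(-41/53*(-1/93)) + 2) = -18262 + (sqrt(5)*(41/4929) + 2) = -18262 + (41*sqrt(5)/4929 + 2) = -18262 + (2 + 41*sqrt(5)/4929) = -18260 + 41*sqrt(5)/4929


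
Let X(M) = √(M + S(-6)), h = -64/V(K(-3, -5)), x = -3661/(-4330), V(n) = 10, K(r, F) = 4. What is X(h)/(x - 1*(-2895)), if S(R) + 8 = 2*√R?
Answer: 866*√(-360 + 50*I*√6)/12539011 ≈ 0.00021983 + 0.0013287*I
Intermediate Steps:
S(R) = -8 + 2*√R
x = 3661/4330 (x = -3661*(-1/4330) = 3661/4330 ≈ 0.84550)
h = -32/5 (h = -64/10 = -64*⅒ = -32/5 ≈ -6.4000)
X(M) = √(-8 + M + 2*I*√6) (X(M) = √(M + (-8 + 2*√(-6))) = √(M + (-8 + 2*(I*√6))) = √(M + (-8 + 2*I*√6)) = √(-8 + M + 2*I*√6))
X(h)/(x - 1*(-2895)) = √(-8 - 32/5 + 2*I*√6)/(3661/4330 - 1*(-2895)) = √(-72/5 + 2*I*√6)/(3661/4330 + 2895) = √(-72/5 + 2*I*√6)/(12539011/4330) = √(-72/5 + 2*I*√6)*(4330/12539011) = 4330*√(-72/5 + 2*I*√6)/12539011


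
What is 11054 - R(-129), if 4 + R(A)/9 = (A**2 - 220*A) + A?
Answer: -392938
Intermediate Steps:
R(A) = -36 - 1971*A + 9*A**2 (R(A) = -36 + 9*((A**2 - 220*A) + A) = -36 + 9*(A**2 - 219*A) = -36 + (-1971*A + 9*A**2) = -36 - 1971*A + 9*A**2)
11054 - R(-129) = 11054 - (-36 - 1971*(-129) + 9*(-129)**2) = 11054 - (-36 + 254259 + 9*16641) = 11054 - (-36 + 254259 + 149769) = 11054 - 1*403992 = 11054 - 403992 = -392938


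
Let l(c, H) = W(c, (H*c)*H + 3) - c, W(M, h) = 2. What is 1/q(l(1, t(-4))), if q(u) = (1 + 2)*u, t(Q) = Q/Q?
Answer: ⅓ ≈ 0.33333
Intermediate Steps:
t(Q) = 1
l(c, H) = 2 - c
q(u) = 3*u
1/q(l(1, t(-4))) = 1/(3*(2 - 1*1)) = 1/(3*(2 - 1)) = 1/(3*1) = 1/3 = ⅓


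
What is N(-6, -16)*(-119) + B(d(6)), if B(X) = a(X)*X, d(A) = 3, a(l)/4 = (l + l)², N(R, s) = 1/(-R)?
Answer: 2473/6 ≈ 412.17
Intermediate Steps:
N(R, s) = -1/R
a(l) = 16*l² (a(l) = 4*(l + l)² = 4*(2*l)² = 4*(4*l²) = 16*l²)
B(X) = 16*X³ (B(X) = (16*X²)*X = 16*X³)
N(-6, -16)*(-119) + B(d(6)) = -1/(-6)*(-119) + 16*3³ = -1*(-⅙)*(-119) + 16*27 = (⅙)*(-119) + 432 = -119/6 + 432 = 2473/6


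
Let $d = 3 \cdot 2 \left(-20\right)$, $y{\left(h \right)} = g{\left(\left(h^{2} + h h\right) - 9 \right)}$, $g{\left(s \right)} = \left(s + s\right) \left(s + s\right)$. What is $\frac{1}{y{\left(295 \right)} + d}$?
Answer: $\frac{1}{121161078604} \approx 8.2535 \cdot 10^{-12}$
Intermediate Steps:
$g{\left(s \right)} = 4 s^{2}$ ($g{\left(s \right)} = 2 s 2 s = 4 s^{2}$)
$y{\left(h \right)} = 4 \left(-9 + 2 h^{2}\right)^{2}$ ($y{\left(h \right)} = 4 \left(\left(h^{2} + h h\right) - 9\right)^{2} = 4 \left(\left(h^{2} + h^{2}\right) - 9\right)^{2} = 4 \left(2 h^{2} - 9\right)^{2} = 4 \left(-9 + 2 h^{2}\right)^{2}$)
$d = -120$ ($d = 6 \left(-20\right) = -120$)
$\frac{1}{y{\left(295 \right)} + d} = \frac{1}{4 \left(-9 + 2 \cdot 295^{2}\right)^{2} - 120} = \frac{1}{4 \left(-9 + 2 \cdot 87025\right)^{2} - 120} = \frac{1}{4 \left(-9 + 174050\right)^{2} - 120} = \frac{1}{4 \cdot 174041^{2} - 120} = \frac{1}{4 \cdot 30290269681 - 120} = \frac{1}{121161078724 - 120} = \frac{1}{121161078604}$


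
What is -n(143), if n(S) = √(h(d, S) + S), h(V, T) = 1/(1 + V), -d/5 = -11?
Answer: -√112126/28 ≈ -11.959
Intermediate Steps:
d = 55 (d = -5*(-11) = 55)
n(S) = √(1/56 + S) (n(S) = √(1/(1 + 55) + S) = √(1/56 + S))
-n(143) = -√(14 + 784*143)/28 = -√(14 + 112112)/28 = -√112126/28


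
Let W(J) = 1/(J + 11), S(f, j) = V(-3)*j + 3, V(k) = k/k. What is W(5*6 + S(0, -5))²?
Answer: 1/1521 ≈ 0.00065746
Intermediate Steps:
V(k) = 1
S(f, j) = 3 + j (S(f, j) = 1*j + 3 = j + 3 = 3 + j)
W(J) = 1/(11 + J)
W(5*6 + S(0, -5))² = (1/(11 + (5*6 + (3 - 5))))² = (1/(11 + (30 - 2)))² = (1/(11 + 28))² = (1/39)² = 1/1521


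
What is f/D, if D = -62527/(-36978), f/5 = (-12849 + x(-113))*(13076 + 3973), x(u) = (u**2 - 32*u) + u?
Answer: 10789945035030/62527 ≈ 1.7256e+8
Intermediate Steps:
x(u) = u**2 - 31*u
f = 291793635 (f = 5*((-12849 - 113*(-31 - 113))*(13076 + 3973)) = 5*((-12849 - 113*(-144))*17049) = 5*((-12849 + 16272)*17049) = 5*(3423*17049) = 5*58358727 = 291793635)
D = 62527/36978 (D = -62527*(-1/36978) = 62527/36978 ≈ 1.6909)
f/D = 291793635/(62527/36978) = 291793635*(36978/62527) = 10789945035030/62527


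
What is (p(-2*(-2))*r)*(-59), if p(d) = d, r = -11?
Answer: 2596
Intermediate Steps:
(p(-2*(-2))*r)*(-59) = (-2*(-2)*(-11))*(-59) = (4*(-11))*(-59) = -44*(-59) = 2596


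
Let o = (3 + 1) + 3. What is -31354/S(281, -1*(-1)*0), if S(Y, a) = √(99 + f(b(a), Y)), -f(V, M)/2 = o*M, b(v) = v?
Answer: 31354*I*√3835/3835 ≈ 506.3*I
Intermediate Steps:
o = 7 (o = 4 + 3 = 7)
f(V, M) = -14*M
S(Y, a) = √(99 - 14*Y)
-31354/S(281, -1*(-1)*0) = -31354/√(99 - 14*281) = -31354/√(99 - 3934) = -31354*(-I*√3835/3835) = -(-31354)*I*√3835/3835 = 31354*I*√3835/3835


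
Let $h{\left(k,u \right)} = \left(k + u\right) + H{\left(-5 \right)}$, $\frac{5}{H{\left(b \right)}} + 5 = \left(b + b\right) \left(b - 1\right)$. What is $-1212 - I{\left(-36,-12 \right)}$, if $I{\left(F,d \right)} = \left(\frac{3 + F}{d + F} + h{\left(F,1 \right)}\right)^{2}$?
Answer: $- \frac{73819441}{30976} \approx -2383.1$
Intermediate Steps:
$H{\left(b \right)} = \frac{5}{-5 + 2 b \left(-1 + b\right)}$ ($H{\left(b \right)} = \frac{5}{-5 + \left(b + b\right) \left(b - 1\right)} = \frac{5}{-5 + 2 b \left(-1 + b\right)}$)
$h{\left(k,u \right)} = \frac{1}{11} + k + u$ ($h{\left(k,u \right)} = \left(k + u\right) + \frac{5}{-5 - -10 + 2 \left(-5\right)^{2}} = \left(k + u\right) + \frac{5}{-5 + 10 + 2 \cdot 25} = \left(k + u\right) + \frac{5}{-5 + 10 + 50} = \left(k + u\right) + \frac{5}{55} = \left(k + u\right) + 5 \cdot \frac{1}{55} = \left(k + u\right) + \frac{1}{11} = \frac{1}{11} + k + u$)
$I{\left(F,d \right)} = \left(\frac{12}{11} + F + \frac{3 + F}{F + d}\right)^{2}$ ($I{\left(F,d \right)} = \left(\frac{3 + F}{d + F} + \left(\frac{1}{11} + F + 1\right)\right)^{2} = \left(\frac{3 + F}{F + d} + \left(\frac{12}{11} + F\right)\right)^{2} = \left(\frac{12}{11} + F + \frac{3 + F}{F + d}\right)^{2}$)
$-1212 - I{\left(-36,-12 \right)} = -1212 - \frac{\left(33 + 11 \left(-36\right) - 36 \left(12 + 11 \left(-36\right)\right) - 12 \left(12 + 11 \left(-36\right)\right)\right)^{2}}{121 \left(-36 - 12\right)^{2}} = -1212 - \frac{\left(33 - 396 - 36 \left(12 - 396\right) - 12 \left(12 - 396\right)\right)^{2}}{121 \cdot 2304} = -1212 - \frac{1}{121} \cdot \frac{1}{2304} \left(33 - 396 - -13824 - -4608\right)^{2} = -1212 - \frac{1}{121} \cdot \frac{1}{2304} \left(33 - 396 + 13824 + 4608\right)^{2} = -1212 - \frac{1}{121} \cdot \frac{1}{2304} \cdot 18069^{2} = -1212 - \frac{1}{121} \cdot \frac{1}{2304} \cdot 326488761 = -1212 - \frac{36276529}{30976} = - \frac{73819441}{30976}$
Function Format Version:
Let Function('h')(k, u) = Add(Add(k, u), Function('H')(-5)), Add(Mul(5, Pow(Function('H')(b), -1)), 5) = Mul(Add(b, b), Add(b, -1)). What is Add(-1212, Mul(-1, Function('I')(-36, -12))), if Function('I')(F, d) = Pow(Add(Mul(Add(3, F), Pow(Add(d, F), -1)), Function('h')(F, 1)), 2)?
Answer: Rational(-73819441, 30976) ≈ -2383.1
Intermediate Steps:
Function('H')(b) = Mul(5, Pow(Add(-5, Mul(2, b, Add(-1, b))), -1)) (Function('H')(b) = Mul(5, Pow(Add(-5, Mul(Add(b, b), Add(b, -1))), -1)) = Mul(5, Pow(Add(-5, Mul(Mul(2, b), Add(-1, b))), -1)) = Mul(5, Pow(Add(-5, Mul(2, b, Add(-1, b))), -1)))
Function('h')(k, u) = Add(Rational(1, 11), k, u) (Function('h')(k, u) = Add(Add(k, u), Mul(5, Pow(Add(-5, Mul(-2, -5), Mul(2, Pow(-5, 2))), -1))) = Add(Add(k, u), Mul(5, Pow(Add(-5, 10, Mul(2, 25)), -1))) = Add(Add(k, u), Mul(5, Pow(Add(-5, 10, 50), -1))) = Add(Add(k, u), Mul(5, Pow(55, -1))) = Add(Add(k, u), Mul(5, Rational(1, 55))) = Add(Add(k, u), Rational(1, 11)) = Add(Rational(1, 11), k, u))
Function('I')(F, d) = Pow(Add(Rational(12, 11), F, Mul(Pow(Add(F, d), -1), Add(3, F))), 2) (Function('I')(F, d) = Pow(Add(Mul(Add(3, F), Pow(Add(d, F), -1)), Add(Rational(1, 11), F, 1)), 2) = Pow(Add(Mul(Add(3, F), Pow(Add(F, d), -1)), Add(Rational(12, 11), F)), 2) = Pow(Add(Mul(Pow(Add(F, d), -1), Add(3, F)), Add(Rational(12, 11), F)), 2) = Pow(Add(Rational(12, 11), F, Mul(Pow(Add(F, d), -1), Add(3, F))), 2))
Add(-1212, Mul(-1, Function('I')(-36, -12))) = Add(-1212, Mul(-1, Mul(Rational(1, 121), Pow(Add(-36, -12), -2), Pow(Add(33, Mul(11, -36), Mul(-36, Add(12, Mul(11, -36))), Mul(-12, Add(12, Mul(11, -36)))), 2)))) = Add(-1212, Mul(-1, Mul(Rational(1, 121), Pow(-48, -2), Pow(Add(33, -396, Mul(-36, Add(12, -396)), Mul(-12, Add(12, -396))), 2)))) = Add(-1212, Mul(-1, Mul(Rational(1, 121), Rational(1, 2304), Pow(Add(33, -396, Mul(-36, -384), Mul(-12, -384)), 2)))) = Add(-1212, Mul(-1, Mul(Rational(1, 121), Rational(1, 2304), Pow(Add(33, -396, 13824, 4608), 2)))) = Add(-1212, Mul(-1, Mul(Rational(1, 121), Rational(1, 2304), Pow(18069, 2)))) = Add(-1212, Mul(-1, Mul(Rational(1, 121), Rational(1, 2304), 326488761))) = Add(-1212, Mul(-1, Rational(36276529, 30976))) = Add(-1212, Rational(-36276529, 30976)) = Rational(-73819441, 30976)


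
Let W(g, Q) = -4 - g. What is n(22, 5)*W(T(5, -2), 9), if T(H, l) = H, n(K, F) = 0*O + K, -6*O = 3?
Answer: -198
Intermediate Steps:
O = -½ (O = -⅙*3 = -½ ≈ -0.50000)
n(K, F) = K (n(K, F) = 0*(-½) + K = 0 + K = K)
n(22, 5)*W(T(5, -2), 9) = 22*(-4 - 1*5) = 22*(-4 - 5) = 22*(-9) = -198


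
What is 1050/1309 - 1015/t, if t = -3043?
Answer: 38015/33473 ≈ 1.1357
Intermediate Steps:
1050/1309 - 1015/t = 1050/1309 - 1015/(-3043) = 1050*(1/1309) - 1015*(-1/3043) = 150/187 + 1015/3043 = 38015/33473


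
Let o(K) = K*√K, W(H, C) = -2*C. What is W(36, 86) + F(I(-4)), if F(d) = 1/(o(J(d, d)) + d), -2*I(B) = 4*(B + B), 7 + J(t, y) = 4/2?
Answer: -65516/381 + 5*I*√5/381 ≈ -171.96 + 0.029345*I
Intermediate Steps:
J(t, y) = -5 (J(t, y) = -7 + 4/2 = -7 + 4*(½) = -7 + 2 = -5)
I(B) = -4*B (I(B) = -2*(B + B) = -2*2*B = -4*B)
o(K) = K^(3/2)
F(d) = 1/(d - 5*I*√5) (F(d) = 1/((-5)^(3/2) + d) = 1/(-5*I*√5 + d) = 1/(d - 5*I*√5))
W(36, 86) + F(I(-4)) = -2*86 + 1/(-4*(-4) - 5*I*√5) = -172 + 1/(16 - 5*I*√5)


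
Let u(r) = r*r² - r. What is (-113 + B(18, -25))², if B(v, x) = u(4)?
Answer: 2809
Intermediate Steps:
u(r) = r³ - r
B(v, x) = 60 (B(v, x) = 4³ - 1*4 = 64 - 4 = 60)
(-113 + B(18, -25))² = (-113 + 60)² = (-53)² = 2809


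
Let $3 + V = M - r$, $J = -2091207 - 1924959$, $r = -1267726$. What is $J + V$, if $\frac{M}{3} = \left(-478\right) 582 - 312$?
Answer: $-3583967$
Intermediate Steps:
$M = -835524$ ($M = 3 \left(\left(-478\right) 582 - 312\right) = 3 \left(-278196 - 312\right) = 3 \left(-278508\right) = -835524$)
$J = -4016166$ ($J = -2091207 - 1924959 = -4016166$)
$V = 432199$ ($V = -3 - -432202 = -3 + \left(-835524 + 1267726\right) = -3 + 432202 = 432199$)
$J + V = -4016166 + 432199 = -3583967$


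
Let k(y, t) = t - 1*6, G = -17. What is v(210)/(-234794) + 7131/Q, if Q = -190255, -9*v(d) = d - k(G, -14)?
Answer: -7512542738/201018296115 ≈ -0.037372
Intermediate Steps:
k(y, t) = -6 + t (k(y, t) = t - 6 = -6 + t)
v(d) = -20/9 - d/9 (v(d) = -(d - (-6 - 14))/9 = -(d - 1*(-20))/9 = -(d + 20)/9 = -(20 + d)/9 = -20/9 - d/9)
v(210)/(-234794) + 7131/Q = (-20/9 - ⅑*210)/(-234794) + 7131/(-190255) = (-20/9 - 70/3)*(-1/234794) + 7131*(-1/190255) = -230/9*(-1/234794) - 7131/190255 = 115/1056573 - 7131/190255 = -7512542738/201018296115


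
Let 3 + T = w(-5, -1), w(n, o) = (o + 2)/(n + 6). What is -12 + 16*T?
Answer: -44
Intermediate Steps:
w(n, o) = (2 + o)/(6 + n)
T = -2 (T = -3 + (2 - 1)/(6 - 5) = -3 + 1/1 = -3 + 1*1 = -3 + 1 = -2)
-12 + 16*T = -12 + 16*(-2) = -12 - 32 = -44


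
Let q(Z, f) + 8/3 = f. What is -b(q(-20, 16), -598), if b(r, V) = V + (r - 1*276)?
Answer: 2582/3 ≈ 860.67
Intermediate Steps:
q(Z, f) = -8/3 + f
b(r, V) = -276 + V + r (b(r, V) = V + (r - 276) = V + (-276 + r) = -276 + V + r)
-b(q(-20, 16), -598) = -(-276 - 598 + (-8/3 + 16)) = -(-276 - 598 + 40/3) = -1*(-2582/3) = 2582/3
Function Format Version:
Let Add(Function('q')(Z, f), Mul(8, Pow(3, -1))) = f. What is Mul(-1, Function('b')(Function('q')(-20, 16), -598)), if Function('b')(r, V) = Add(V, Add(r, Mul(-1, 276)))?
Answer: Rational(2582, 3) ≈ 860.67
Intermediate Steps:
Function('q')(Z, f) = Add(Rational(-8, 3), f)
Function('b')(r, V) = Add(-276, V, r) (Function('b')(r, V) = Add(V, Add(r, -276)) = Add(V, Add(-276, r)) = Add(-276, V, r))
Mul(-1, Function('b')(Function('q')(-20, 16), -598)) = Mul(-1, Add(-276, -598, Add(Rational(-8, 3), 16))) = Mul(-1, Add(-276, -598, Rational(40, 3))) = Mul(-1, Rational(-2582, 3)) = Rational(2582, 3)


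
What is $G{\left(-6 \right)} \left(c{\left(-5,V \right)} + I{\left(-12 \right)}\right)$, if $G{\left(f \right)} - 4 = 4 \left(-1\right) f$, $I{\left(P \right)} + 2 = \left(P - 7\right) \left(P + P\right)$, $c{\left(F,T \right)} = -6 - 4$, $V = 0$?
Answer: $12432$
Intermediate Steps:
$c{\left(F,T \right)} = -10$ ($c{\left(F,T \right)} = -6 - 4 = -10$)
$I{\left(P \right)} = -2 + 2 P \left(-7 + P\right)$ ($I{\left(P \right)} = -2 + \left(P - 7\right) \left(P + P\right) = -2 + \left(-7 + P\right) 2 P = -2 + 2 P \left(-7 + P\right)$)
$G{\left(f \right)} = 4 - 4 f$ ($G{\left(f \right)} = 4 + 4 \left(-1\right) f = 4 - 4 f$)
$G{\left(-6 \right)} \left(c{\left(-5,V \right)} + I{\left(-12 \right)}\right) = \left(4 - -24\right) \left(-10 - \left(-166 - 288\right)\right) = \left(4 + 24\right) \left(-10 + \left(-2 + 168 + 2 \cdot 144\right)\right) = 28 \left(-10 + \left(-2 + 168 + 288\right)\right) = 28 \left(-10 + 454\right) = 28 \cdot 444 = 12432$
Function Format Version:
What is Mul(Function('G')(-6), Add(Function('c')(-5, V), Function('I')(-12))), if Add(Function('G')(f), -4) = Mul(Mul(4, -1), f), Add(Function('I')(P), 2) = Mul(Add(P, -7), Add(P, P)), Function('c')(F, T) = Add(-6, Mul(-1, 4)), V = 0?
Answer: 12432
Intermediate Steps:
Function('c')(F, T) = -10 (Function('c')(F, T) = Add(-6, -4) = -10)
Function('I')(P) = Add(-2, Mul(2, P, Add(-7, P))) (Function('I')(P) = Add(-2, Mul(Add(P, -7), Add(P, P))) = Add(-2, Mul(Add(-7, P), Mul(2, P))) = Add(-2, Mul(2, P, Add(-7, P))))
Function('G')(f) = Add(4, Mul(-4, f)) (Function('G')(f) = Add(4, Mul(Mul(4, -1), f)) = Add(4, Mul(-4, f)))
Mul(Function('G')(-6), Add(Function('c')(-5, V), Function('I')(-12))) = Mul(Add(4, Mul(-4, -6)), Add(-10, Add(-2, Mul(-14, -12), Mul(2, Pow(-12, 2))))) = Mul(Add(4, 24), Add(-10, Add(-2, 168, Mul(2, 144)))) = Mul(28, Add(-10, Add(-2, 168, 288))) = Mul(28, Add(-10, 454)) = Mul(28, 444) = 12432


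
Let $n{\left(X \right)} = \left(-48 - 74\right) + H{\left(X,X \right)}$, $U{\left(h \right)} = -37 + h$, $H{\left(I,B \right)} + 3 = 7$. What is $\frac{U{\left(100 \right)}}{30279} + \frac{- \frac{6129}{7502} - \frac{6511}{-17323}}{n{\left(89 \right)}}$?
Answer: $\frac{52978628369}{9104446000012} \approx 0.005819$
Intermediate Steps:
$H{\left(I,B \right)} = 4$ ($H{\left(I,B \right)} = -3 + 7 = 4$)
$n{\left(X \right)} = -118$ ($n{\left(X \right)} = \left(-48 - 74\right) + 4 = -122 + 4 = -118$)
$\frac{U{\left(100 \right)}}{30279} + \frac{- \frac{6129}{7502} - \frac{6511}{-17323}}{n{\left(89 \right)}} = \frac{-37 + 100}{30279} + \frac{- \frac{6129}{7502} - \frac{6511}{-17323}}{-118} = 63 \cdot \frac{1}{30279} + \left(\left(-6129\right) \frac{1}{7502} - - \frac{383}{1019}\right) \left(- \frac{1}{118}\right) = \frac{21}{10093} + \left(- \frac{6129}{7502} + \frac{383}{1019}\right) \left(- \frac{1}{118}\right) = \frac{21}{10093} - - \frac{3372185}{902055484} = \frac{21}{10093} + \frac{3372185}{902055484} = \frac{52978628369}{9104446000012}$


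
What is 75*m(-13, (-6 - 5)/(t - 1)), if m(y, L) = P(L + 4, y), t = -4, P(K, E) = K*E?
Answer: -6045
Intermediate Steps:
P(K, E) = E*K
m(y, L) = y*(4 + L) (m(y, L) = y*(L + 4) = y*(4 + L))
75*m(-13, (-6 - 5)/(t - 1)) = 75*(-13*(4 + (-6 - 5)/(-4 - 1))) = 75*(-13*(4 - 11/(-5))) = 75*(-13*(4 - 11*(-⅕))) = 75*(-13*(4 + 11/5)) = 75*(-13*31/5) = 75*(-403/5) = -6045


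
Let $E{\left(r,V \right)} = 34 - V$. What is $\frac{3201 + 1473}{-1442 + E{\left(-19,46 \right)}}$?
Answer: $- \frac{2337}{727} \approx -3.2146$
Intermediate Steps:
$\frac{3201 + 1473}{-1442 + E{\left(-19,46 \right)}} = \frac{3201 + 1473}{-1442 + \left(34 - 46\right)} = \frac{4674}{-1442 + \left(34 - 46\right)} = \frac{4674}{-1442 - 12} = \frac{4674}{-1454} = 4674 \left(- \frac{1}{1454}\right) = - \frac{2337}{727}$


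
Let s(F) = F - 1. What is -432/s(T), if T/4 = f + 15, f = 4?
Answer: -144/25 ≈ -5.7600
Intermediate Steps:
T = 76 (T = 4*(4 + 15) = 4*19 = 76)
s(F) = -1 + F
-432/s(T) = -432/(-1 + 76) = -432/75 = -432*1/75 = -144/25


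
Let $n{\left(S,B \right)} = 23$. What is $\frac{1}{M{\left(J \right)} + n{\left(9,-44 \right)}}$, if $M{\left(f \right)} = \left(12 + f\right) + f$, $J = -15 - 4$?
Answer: $- \frac{1}{3} \approx -0.33333$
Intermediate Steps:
$J = -19$ ($J = -15 - 4 = -19$)
$M{\left(f \right)} = 12 + 2 f$
$\frac{1}{M{\left(J \right)} + n{\left(9,-44 \right)}} = \frac{1}{\left(12 + 2 \left(-19\right)\right) + 23} = \frac{1}{\left(12 - 38\right) + 23} = \frac{1}{-26 + 23} = \frac{1}{-3} = - \frac{1}{3}$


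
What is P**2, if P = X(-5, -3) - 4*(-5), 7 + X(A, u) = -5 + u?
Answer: 25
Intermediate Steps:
X(A, u) = -12 + u (X(A, u) = -7 + (-5 + u) = -12 + u)
P = 5 (P = (-12 - 3) - 4*(-5) = -15 + 20 = 5)
P**2 = 5**2 = 25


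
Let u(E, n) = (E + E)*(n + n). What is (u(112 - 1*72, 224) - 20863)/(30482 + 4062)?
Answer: 881/2032 ≈ 0.43356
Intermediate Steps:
u(E, n) = 4*E*n (u(E, n) = (2*E)*(2*n) = 4*E*n)
(u(112 - 1*72, 224) - 20863)/(30482 + 4062) = (4*(112 - 1*72)*224 - 20863)/(30482 + 4062) = (4*(112 - 72)*224 - 20863)/34544 = (4*40*224 - 20863)*(1/34544) = (35840 - 20863)*(1/34544) = 14977*(1/34544) = 881/2032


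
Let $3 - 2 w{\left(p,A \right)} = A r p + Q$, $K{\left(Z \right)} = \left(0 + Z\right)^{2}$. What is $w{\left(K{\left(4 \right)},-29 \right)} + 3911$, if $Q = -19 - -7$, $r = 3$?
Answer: $\frac{9229}{2} \approx 4614.5$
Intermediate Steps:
$Q = -12$ ($Q = -19 + 7 = -12$)
$K{\left(Z \right)} = Z^{2}$
$w{\left(p,A \right)} = \frac{15}{2} - \frac{3 A p}{2}$ ($w{\left(p,A \right)} = \frac{3}{2} - \frac{A 3 p - 12}{2} = \frac{3}{2} - \frac{3 A p - 12}{2} = \frac{3}{2} - \frac{-12 + 3 A p}{2} = \frac{3}{2} - \left(-6 + \frac{3 A p}{2}\right) = \frac{15}{2} - \frac{3 A p}{2}$)
$w{\left(K{\left(4 \right)},-29 \right)} + 3911 = \left(\frac{15}{2} - - \frac{87 \cdot 4^{2}}{2}\right) + 3911 = \left(\frac{15}{2} - \left(- \frac{87}{2}\right) 16\right) + 3911 = \left(\frac{15}{2} + 696\right) + 3911 = \frac{1407}{2} + 3911 = \frac{9229}{2}$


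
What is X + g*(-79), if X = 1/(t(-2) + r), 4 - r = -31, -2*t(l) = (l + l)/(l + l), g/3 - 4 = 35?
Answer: -637765/69 ≈ -9243.0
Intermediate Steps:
g = 117 (g = 12 + 3*35 = 12 + 105 = 117)
t(l) = -½ (t(l) = -(l + l)/(2*(l + l)) = -2*l/(2*(2*l)) = -2*l*1/(2*l)/2 = -½*1 = -½)
r = 35 (r = 4 - 1*(-31) = 4 + 31 = 35)
X = 2/69 (X = 1/(-½ + 35) = 1/(69/2) = 2/69 ≈ 0.028986)
X + g*(-79) = 2/69 + 117*(-79) = 2/69 - 9243 = -637765/69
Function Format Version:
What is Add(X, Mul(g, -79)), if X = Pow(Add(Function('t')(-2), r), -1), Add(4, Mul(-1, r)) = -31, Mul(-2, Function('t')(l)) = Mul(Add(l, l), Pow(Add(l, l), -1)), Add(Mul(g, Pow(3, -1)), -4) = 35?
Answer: Rational(-637765, 69) ≈ -9243.0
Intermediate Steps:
g = 117 (g = Add(12, Mul(3, 35)) = Add(12, 105) = 117)
Function('t')(l) = Rational(-1, 2) (Function('t')(l) = Mul(Rational(-1, 2), Mul(Add(l, l), Pow(Add(l, l), -1))) = Mul(Rational(-1, 2), Mul(Mul(2, l), Pow(Mul(2, l), -1))) = Mul(Rational(-1, 2), Mul(Mul(2, l), Mul(Rational(1, 2), Pow(l, -1)))) = Mul(Rational(-1, 2), 1) = Rational(-1, 2))
r = 35 (r = Add(4, Mul(-1, -31)) = Add(4, 31) = 35)
X = Rational(2, 69) (X = Pow(Add(Rational(-1, 2), 35), -1) = Pow(Rational(69, 2), -1) = Rational(2, 69) ≈ 0.028986)
Add(X, Mul(g, -79)) = Add(Rational(2, 69), Mul(117, -79)) = Add(Rational(2, 69), -9243) = Rational(-637765, 69)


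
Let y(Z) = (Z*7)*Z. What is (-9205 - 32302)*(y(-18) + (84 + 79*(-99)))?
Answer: 227001783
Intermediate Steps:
y(Z) = 7*Z**2 (y(Z) = (7*Z)*Z = 7*Z**2)
(-9205 - 32302)*(y(-18) + (84 + 79*(-99))) = (-9205 - 32302)*(7*(-18)**2 + (84 + 79*(-99))) = -41507*(7*324 + (84 - 7821)) = -41507*(2268 - 7737) = -41507*(-5469) = 227001783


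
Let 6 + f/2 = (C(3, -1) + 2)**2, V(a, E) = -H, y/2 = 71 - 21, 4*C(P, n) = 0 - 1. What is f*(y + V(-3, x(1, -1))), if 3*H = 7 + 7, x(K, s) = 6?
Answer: -6721/12 ≈ -560.08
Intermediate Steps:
C(P, n) = -1/4 (C(P, n) = (0 - 1)/4 = (1/4)*(-1) = -1/4)
H = 14/3 (H = (7 + 7)/3 = (1/3)*14 = 14/3 ≈ 4.6667)
y = 100 (y = 2*(71 - 21) = 2*50 = 100)
V(a, E) = -14/3 (V(a, E) = -1*14/3 = -14/3)
f = -47/8 (f = -12 + 2*(-1/4 + 2)**2 = -12 + 2*(7/4)**2 = -12 + 2*(49/16) = -12 + 49/8 = -47/8 ≈ -5.8750)
f*(y + V(-3, x(1, -1))) = -47*(100 - 14/3)/8 = -47/8*286/3 = -6721/12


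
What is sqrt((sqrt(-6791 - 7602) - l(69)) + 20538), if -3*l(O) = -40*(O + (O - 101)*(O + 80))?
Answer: sqrt(748722 + 9*I*sqrt(14393))/3 ≈ 288.43 + 0.20797*I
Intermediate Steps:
l(O) = 40*O/3 + 40*(-101 + O)*(80 + O)/3 (l(O) = -(-40)*(O + (O - 101)*(O + 80))/3 = -(-40)*(O + (-101 + O)*(80 + O))/3 = -(-40*O - 40*(-101 + O)*(80 + O))/3 = 40*O/3 + 40*(-101 + O)*(80 + O)/3)
sqrt((sqrt(-6791 - 7602) - l(69)) + 20538) = sqrt((sqrt(-6791 - 7602) - (-323200/3 - 800/3*69 + (40/3)*69**2)) + 20538) = sqrt((sqrt(-14393) - (-323200/3 - 18400 + (40/3)*4761)) + 20538) = sqrt((I*sqrt(14393) - (-323200/3 - 18400 + 63480)) + 20538) = sqrt((I*sqrt(14393) - 1*(-187960/3)) + 20538) = sqrt((I*sqrt(14393) + 187960/3) + 20538) = sqrt((187960/3 + I*sqrt(14393)) + 20538) = sqrt(249574/3 + I*sqrt(14393))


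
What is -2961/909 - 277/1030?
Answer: -366847/104030 ≈ -3.5264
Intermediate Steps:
-2961/909 - 277/1030 = -2961*1/909 - 277*1/1030 = -329/101 - 277/1030 = -366847/104030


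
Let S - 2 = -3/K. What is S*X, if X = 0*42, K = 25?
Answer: 0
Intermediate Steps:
X = 0
S = 47/25 (S = 2 - 3/25 = 47/25 ≈ 1.8800)
S*X = (47/25)*0 = 0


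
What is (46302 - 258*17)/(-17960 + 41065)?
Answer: 41916/23105 ≈ 1.8142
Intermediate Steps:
(46302 - 258*17)/(-17960 + 41065) = (46302 - 4386)/23105 = 41916*(1/23105) = 41916/23105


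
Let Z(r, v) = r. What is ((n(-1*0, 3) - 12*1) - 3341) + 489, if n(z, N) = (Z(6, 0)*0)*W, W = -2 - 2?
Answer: -2864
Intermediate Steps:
W = -4
n(z, N) = 0 (n(z, N) = (6*0)*(-4) = 0*(-4) = 0)
((n(-1*0, 3) - 12*1) - 3341) + 489 = ((0 - 12*1) - 3341) + 489 = ((0 - 12) - 3341) + 489 = (-12 - 3341) + 489 = -3353 + 489 = -2864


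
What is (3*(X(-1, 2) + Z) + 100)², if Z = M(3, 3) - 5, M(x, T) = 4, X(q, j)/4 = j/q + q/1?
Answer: 3721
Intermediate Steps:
X(q, j) = 4*q + 4*j/q (X(q, j) = 4*(j/q + q/1) = 4*(j/q + q*1) = 4*(j/q + q) = 4*(q + j/q) = 4*q + 4*j/q)
Z = -1 (Z = 4 - 5 = -1)
(3*(X(-1, 2) + Z) + 100)² = (3*((4*(-1) + 4*2/(-1)) - 1) + 100)² = (3*((-4 + 4*2*(-1)) - 1) + 100)² = (3*((-4 - 8) - 1) + 100)² = (3*(-12 - 1) + 100)² = (3*(-13) + 100)² = (-39 + 100)² = 61² = 3721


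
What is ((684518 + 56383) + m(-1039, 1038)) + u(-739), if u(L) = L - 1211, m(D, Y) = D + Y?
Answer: 738950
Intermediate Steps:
u(L) = -1211 + L
((684518 + 56383) + m(-1039, 1038)) + u(-739) = ((684518 + 56383) + (-1039 + 1038)) + (-1211 - 739) = (740901 - 1) - 1950 = 740900 - 1950 = 738950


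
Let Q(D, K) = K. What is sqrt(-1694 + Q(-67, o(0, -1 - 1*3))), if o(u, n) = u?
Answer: 11*I*sqrt(14) ≈ 41.158*I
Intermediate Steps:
sqrt(-1694 + Q(-67, o(0, -1 - 1*3))) = sqrt(-1694 + 0) = sqrt(-1694) = 11*I*sqrt(14)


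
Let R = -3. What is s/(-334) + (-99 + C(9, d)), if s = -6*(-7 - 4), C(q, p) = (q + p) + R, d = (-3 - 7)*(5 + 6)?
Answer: -33934/167 ≈ -203.20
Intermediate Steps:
d = -110 (d = -10*11 = -110)
C(q, p) = -3 + p + q (C(q, p) = (q + p) - 3 = (p + q) - 3 = -3 + p + q)
s = 66 (s = -6*(-11) = 66)
s/(-334) + (-99 + C(9, d)) = 66/(-334) + (-99 + (-3 - 110 + 9)) = 66*(-1/334) + (-99 - 104) = -33/167 - 203 = -33934/167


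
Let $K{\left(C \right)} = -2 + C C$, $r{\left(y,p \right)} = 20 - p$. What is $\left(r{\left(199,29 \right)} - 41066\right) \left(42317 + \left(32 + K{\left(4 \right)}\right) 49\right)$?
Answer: $-1830753825$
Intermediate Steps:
$K{\left(C \right)} = -2 + C^{2}$
$\left(r{\left(199,29 \right)} - 41066\right) \left(42317 + \left(32 + K{\left(4 \right)}\right) 49\right) = \left(\left(20 - 29\right) - 41066\right) \left(42317 + \left(32 - \left(2 - 4^{2}\right)\right) 49\right) = \left(\left(20 - 29\right) - 41066\right) \left(42317 + \left(32 + \left(-2 + 16\right)\right) 49\right) = \left(-9 - 41066\right) \left(42317 + \left(32 + 14\right) 49\right) = - 41075 \left(42317 + 46 \cdot 49\right) = - 41075 \left(42317 + 2254\right) = \left(-41075\right) 44571 = -1830753825$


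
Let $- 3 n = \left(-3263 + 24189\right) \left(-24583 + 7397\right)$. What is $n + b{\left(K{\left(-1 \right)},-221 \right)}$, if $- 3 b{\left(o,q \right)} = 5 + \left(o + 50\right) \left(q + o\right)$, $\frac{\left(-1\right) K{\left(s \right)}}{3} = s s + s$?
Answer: $\frac{359645281}{3} \approx 1.1988 \cdot 10^{8}$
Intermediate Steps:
$K{\left(s \right)} = - 3 s - 3 s^{2}$ ($K{\left(s \right)} = - 3 \left(s s + s\right) = - 3 \left(s^{2} + s\right) = - 3 \left(s + s^{2}\right) = - 3 s - 3 s^{2}$)
$b{\left(o,q \right)} = - \frac{5}{3} - \frac{\left(50 + o\right) \left(o + q\right)}{3}$ ($b{\left(o,q \right)} = - \frac{5 + \left(o + 50\right) \left(q + o\right)}{3} = - \frac{5 + \left(50 + o\right) \left(o + q\right)}{3} = - \frac{5}{3} - \frac{\left(50 + o\right) \left(o + q\right)}{3}$)
$n = \frac{359634236}{3}$ ($n = - \frac{\left(-3263 + 24189\right) \left(-24583 + 7397\right)}{3} = - \frac{20926 \left(-17186\right)}{3} = \left(- \frac{1}{3}\right) \left(-359634236\right) = \frac{359634236}{3} \approx 1.1988 \cdot 10^{8}$)
$n + b{\left(K{\left(-1 \right)},-221 \right)} = \frac{359634236}{3} - \left(- \frac{11045}{3} + \frac{9 \left(1 - 1\right)^{2}}{3} + \frac{1}{3} \left(\left(-3\right) \left(-1\right) \left(1 - 1\right)\right) \left(-221\right) + \frac{50}{3} \left(-3\right) \left(-1\right) \left(1 - 1\right)\right) = \frac{359634236}{3} - \left(- \frac{11045}{3} + 0 + \frac{1}{3} \left(\left(-3\right) \left(-1\right) 0\right) \left(-221\right) + \frac{50}{3} \left(-3\right) \left(-1\right) 0\right) = \frac{359634236}{3} - \left(- \frac{11045}{3} + 0\right) = \frac{359634236}{3} + \left(- \frac{5}{3} + 0 + \frac{11050}{3} - 0 + 0\right) = \frac{359634236}{3} + \left(- \frac{5}{3} + 0 + \frac{11050}{3} + 0 + 0\right) = \frac{359634236}{3} + \frac{11045}{3} = \frac{359645281}{3}$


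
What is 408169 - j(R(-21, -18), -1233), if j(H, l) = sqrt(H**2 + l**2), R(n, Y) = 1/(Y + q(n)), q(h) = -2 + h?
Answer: 408169 - sqrt(2555605810)/41 ≈ 4.0694e+5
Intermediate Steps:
R(n, Y) = 1/(-2 + Y + n) (R(n, Y) = 1/(Y + (-2 + n)) = 1/(-2 + Y + n))
408169 - j(R(-21, -18), -1233) = 408169 - sqrt((1/(-2 - 18 - 21))**2 + (-1233)**2) = 408169 - sqrt((1/(-41))**2 + 1520289) = 408169 - sqrt((-1/41)**2 + 1520289) = 408169 - sqrt(1/1681 + 1520289) = 408169 - sqrt(2555605810/1681) = 408169 - sqrt(2555605810)/41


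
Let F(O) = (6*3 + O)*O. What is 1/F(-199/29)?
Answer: -841/64277 ≈ -0.013084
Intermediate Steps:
F(O) = O*(18 + O) (F(O) = (18 + O)*O = O*(18 + O))
1/F(-199/29) = 1/((-199/29)*(18 - 199/29)) = 1/((-199*1/29)*(18 - 199*1/29)) = 1/(-199*(18 - 199/29)/29) = 1/(-199/29*323/29) = 1/(-64277/841) = -841/64277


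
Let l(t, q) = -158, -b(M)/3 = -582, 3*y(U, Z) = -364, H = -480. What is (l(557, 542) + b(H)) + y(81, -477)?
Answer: 4400/3 ≈ 1466.7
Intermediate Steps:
y(U, Z) = -364/3 (y(U, Z) = (⅓)*(-364) = -364/3)
b(M) = 1746 (b(M) = -3*(-582) = 1746)
(l(557, 542) + b(H)) + y(81, -477) = (-158 + 1746) - 364/3 = 1588 - 364/3 = 4400/3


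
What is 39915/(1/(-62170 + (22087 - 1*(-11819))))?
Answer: -1128157560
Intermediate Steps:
39915/(1/(-62170 + (22087 - 1*(-11819)))) = 39915/(1/(-62170 + (22087 + 11819))) = 39915/(1/(-62170 + 33906)) = 39915/(1/(-28264)) = 39915/(-1/28264) = 39915*(-28264) = -1128157560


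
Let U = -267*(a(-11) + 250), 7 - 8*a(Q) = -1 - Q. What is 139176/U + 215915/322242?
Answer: -81220386217/57273037386 ≈ -1.4181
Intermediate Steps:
a(Q) = 1 + Q/8 (a(Q) = 7/8 - (-1 - Q)/8 = 7/8 + (1/8 + Q/8) = 1 + Q/8)
U = -533199/8 (U = -267*((1 + (1/8)*(-11)) + 250) = -267*((1 - 11/8) + 250) = -267*(-3/8 + 250) = -267*1997/8 = -533199/8 ≈ -66650.)
139176/U + 215915/322242 = 139176/(-533199/8) + 215915/322242 = 139176*(-8/533199) + 215915*(1/322242) = -371136/177733 + 215915/322242 = -81220386217/57273037386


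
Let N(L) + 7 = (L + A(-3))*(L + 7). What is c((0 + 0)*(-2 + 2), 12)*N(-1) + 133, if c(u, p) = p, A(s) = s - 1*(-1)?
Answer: -167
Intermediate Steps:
A(s) = 1 + s (A(s) = s + 1 = 1 + s)
N(L) = -7 + (-2 + L)*(7 + L) (N(L) = -7 + (L + (1 - 3))*(L + 7) = -7 + (L - 2)*(7 + L) = -7 + (-2 + L)*(7 + L))
c((0 + 0)*(-2 + 2), 12)*N(-1) + 133 = 12*(-21 + (-1)² + 5*(-1)) + 133 = 12*(-21 + 1 - 5) + 133 = 12*(-25) + 133 = -300 + 133 = -167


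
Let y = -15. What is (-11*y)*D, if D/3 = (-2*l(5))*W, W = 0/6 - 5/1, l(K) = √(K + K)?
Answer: 4950*√10 ≈ 15653.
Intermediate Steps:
l(K) = √2*√K (l(K) = √(2*K) = √2*√K)
W = -5 (W = 0*(⅙) - 5*1 = 0 - 5 = -5)
D = 30*√10 (D = 3*(-2*√2*√5*(-5)) = 3*(-2*√10*(-5)) = 3*(10*√10) = 30*√10 ≈ 94.868)
(-11*y)*D = (-11*(-15))*(30*√10) = 165*(30*√10) = 4950*√10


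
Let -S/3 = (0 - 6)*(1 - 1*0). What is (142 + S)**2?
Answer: 25600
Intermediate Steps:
S = 18 (S = -3*(0 - 6)*(1 - 1*0) = -(-18)*(1 + 0) = -(-18) = -3*(-6) = 18)
(142 + S)**2 = (142 + 18)**2 = 160**2 = 25600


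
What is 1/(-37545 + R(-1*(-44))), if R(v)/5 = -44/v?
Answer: -1/37550 ≈ -2.6631e-5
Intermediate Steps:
R(v) = -220/v (R(v) = 5*(-44/v) = -220/v)
1/(-37545 + R(-1*(-44))) = 1/(-37545 - 220/((-1*(-44)))) = 1/(-37545 - 220/44) = 1/(-37545 - 220*1/44) = 1/(-37545 - 5) = 1/(-37550) = -1/37550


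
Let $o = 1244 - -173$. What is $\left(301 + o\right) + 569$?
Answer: $2287$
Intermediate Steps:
$o = 1417$ ($o = 1244 + 173 = 1417$)
$\left(301 + o\right) + 569 = \left(301 + 1417\right) + 569 = 1718 + 569 = 2287$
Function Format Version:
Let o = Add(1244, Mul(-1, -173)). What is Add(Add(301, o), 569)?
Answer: 2287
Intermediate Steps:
o = 1417 (o = Add(1244, 173) = 1417)
Add(Add(301, o), 569) = Add(Add(301, 1417), 569) = Add(1718, 569) = 2287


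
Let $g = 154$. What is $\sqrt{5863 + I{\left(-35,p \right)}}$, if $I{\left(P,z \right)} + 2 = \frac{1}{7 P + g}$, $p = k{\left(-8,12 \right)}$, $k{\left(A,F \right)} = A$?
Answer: $\frac{5 \sqrt{1941394}}{91} \approx 76.557$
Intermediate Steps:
$p = -8$
$I{\left(P,z \right)} = -2 + \frac{1}{154 + 7 P}$ ($I{\left(P,z \right)} = -2 + \frac{1}{7 P + 154} = -2 + \frac{1}{154 + 7 P}$)
$\sqrt{5863 + I{\left(-35,p \right)}} = \sqrt{5863 + \frac{-307 - -490}{7 \left(22 - 35\right)}} = \sqrt{5863 + \frac{-307 + 490}{7 \left(-13\right)}} = \sqrt{5863 + \frac{1}{7} \left(- \frac{1}{13}\right) 183} = \sqrt{5863 - \frac{183}{91}} = \sqrt{\frac{533350}{91}} = \frac{5 \sqrt{1941394}}{91}$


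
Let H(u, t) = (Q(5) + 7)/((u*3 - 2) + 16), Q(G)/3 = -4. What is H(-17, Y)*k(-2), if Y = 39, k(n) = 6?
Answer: 30/37 ≈ 0.81081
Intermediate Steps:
Q(G) = -12 (Q(G) = 3*(-4) = -12)
H(u, t) = -5/(14 + 3*u) (H(u, t) = (-12 + 7)/((u*3 - 2) + 16) = -5/((3*u - 2) + 16) = -5/((-2 + 3*u) + 16) = -5/(14 + 3*u))
H(-17, Y)*k(-2) = -5/(14 + 3*(-17))*6 = -5/(14 - 51)*6 = -5/(-37)*6 = -5*(-1/37)*6 = (5/37)*6 = 30/37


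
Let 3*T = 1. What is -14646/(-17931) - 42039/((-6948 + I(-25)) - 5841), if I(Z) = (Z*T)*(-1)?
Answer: 940986953/229170134 ≈ 4.1061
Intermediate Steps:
T = ⅓ (T = (⅓)*1 = ⅓ ≈ 0.33333)
I(Z) = -Z/3 (I(Z) = (Z*(⅓))*(-1) = (Z/3)*(-1) = -Z/3)
-14646/(-17931) - 42039/((-6948 + I(-25)) - 5841) = -14646/(-17931) - 42039/((-6948 - ⅓*(-25)) - 5841) = -14646*(-1/17931) - 42039/((-6948 + 25/3) - 5841) = 4882/5977 - 42039/(-20819/3 - 5841) = 4882/5977 - 42039/(-38342/3) = 4882/5977 - 42039*(-3/38342) = 4882/5977 + 126117/38342 = 940986953/229170134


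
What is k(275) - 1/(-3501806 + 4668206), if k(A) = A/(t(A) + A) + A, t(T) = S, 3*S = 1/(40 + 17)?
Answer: 7569454836487/27425563200 ≈ 276.00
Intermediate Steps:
S = 1/171 (S = 1/(3*(40 + 17)) = (⅓)/57 = (⅓)*(1/57) = 1/171 ≈ 0.0058480)
t(T) = 1/171
k(A) = A + A/(1/171 + A) (k(A) = A/(1/171 + A) + A = A + A/(1/171 + A))
k(275) - 1/(-3501806 + 4668206) = 275*(172 + 171*275)/(1 + 171*275) - 1/(-3501806 + 4668206) = 275*(172 + 47025)/(1 + 47025) - 1/1166400 = 275*47197/47026 - 1*1/1166400 = 275*(1/47026)*47197 - 1/1166400 = 12979175/47026 - 1/1166400 = 7569454836487/27425563200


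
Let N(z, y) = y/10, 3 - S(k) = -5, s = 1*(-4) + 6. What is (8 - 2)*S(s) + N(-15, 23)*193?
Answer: 4919/10 ≈ 491.90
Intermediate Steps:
s = 2 (s = -4 + 6 = 2)
S(k) = 8 (S(k) = 3 - 1*(-5) = 3 + 5 = 8)
N(z, y) = y/10 (N(z, y) = y*(⅒) = y/10)
(8 - 2)*S(s) + N(-15, 23)*193 = (8 - 2)*8 + ((⅒)*23)*193 = 6*8 + (23/10)*193 = 48 + 4439/10 = 4919/10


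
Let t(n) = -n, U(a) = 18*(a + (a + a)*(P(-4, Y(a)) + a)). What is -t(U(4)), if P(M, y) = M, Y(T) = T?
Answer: 72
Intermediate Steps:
U(a) = 18*a + 36*a*(-4 + a) (U(a) = 18*(a + (a + a)*(-4 + a)) = 18*(a + (2*a)*(-4 + a)) = 18*(a + 2*a*(-4 + a)) = 18*a + 36*a*(-4 + a))
-t(U(4)) = -(-1)*18*4*(-7 + 2*4) = -(-1)*18*4*(-7 + 8) = -(-1)*18*4*1 = -(-1)*72 = -1*(-72) = 72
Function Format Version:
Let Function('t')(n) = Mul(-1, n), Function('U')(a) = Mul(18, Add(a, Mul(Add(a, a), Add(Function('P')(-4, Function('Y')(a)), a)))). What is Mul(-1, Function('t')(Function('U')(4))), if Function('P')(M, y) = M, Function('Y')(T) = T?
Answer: 72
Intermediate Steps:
Function('U')(a) = Add(Mul(18, a), Mul(36, a, Add(-4, a))) (Function('U')(a) = Mul(18, Add(a, Mul(Add(a, a), Add(-4, a)))) = Mul(18, Add(a, Mul(Mul(2, a), Add(-4, a)))) = Mul(18, Add(a, Mul(2, a, Add(-4, a)))) = Add(Mul(18, a), Mul(36, a, Add(-4, a))))
Mul(-1, Function('t')(Function('U')(4))) = Mul(-1, Mul(-1, Mul(18, 4, Add(-7, Mul(2, 4))))) = Mul(-1, Mul(-1, Mul(18, 4, Add(-7, 8)))) = Mul(-1, Mul(-1, Mul(18, 4, 1))) = Mul(-1, Mul(-1, 72)) = Mul(-1, -72) = 72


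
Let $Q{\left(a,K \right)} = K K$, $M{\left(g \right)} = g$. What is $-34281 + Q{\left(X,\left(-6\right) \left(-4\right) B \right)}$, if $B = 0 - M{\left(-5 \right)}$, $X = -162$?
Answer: $-19881$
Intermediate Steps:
$B = 5$ ($B = 0 - -5 = 0 + 5 = 5$)
$Q{\left(a,K \right)} = K^{2}$
$-34281 + Q{\left(X,\left(-6\right) \left(-4\right) B \right)} = -34281 + \left(\left(-6\right) \left(-4\right) 5\right)^{2} = -34281 + \left(24 \cdot 5\right)^{2} = -34281 + 120^{2} = -34281 + 14400 = -19881$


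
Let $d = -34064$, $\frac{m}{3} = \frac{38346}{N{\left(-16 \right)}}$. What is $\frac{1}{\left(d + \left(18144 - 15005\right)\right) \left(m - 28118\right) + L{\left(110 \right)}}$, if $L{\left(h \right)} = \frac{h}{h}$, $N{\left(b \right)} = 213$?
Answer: $\frac{71}{60552139671} \approx 1.1725 \cdot 10^{-9}$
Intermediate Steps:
$L{\left(h \right)} = 1$
$m = \frac{38346}{71}$ ($m = 3 \cdot \frac{38346}{213} = 3 \cdot 38346 \cdot \frac{1}{213} = 3 \cdot \frac{12782}{71} = \frac{38346}{71} \approx 540.08$)
$\frac{1}{\left(d + \left(18144 - 15005\right)\right) \left(m - 28118\right) + L{\left(110 \right)}} = \frac{1}{\left(-34064 + \left(18144 - 15005\right)\right) \left(\frac{38346}{71} - 28118\right) + 1} = \frac{1}{\left(-34064 + \left(18144 - 15005\right)\right) \left(- \frac{1958032}{71}\right) + 1} = \frac{1}{\left(-34064 + 3139\right) \left(- \frac{1958032}{71}\right) + 1} = \frac{1}{\left(-30925\right) \left(- \frac{1958032}{71}\right) + 1} = \frac{1}{\frac{60552139600}{71} + 1} = \frac{1}{\frac{60552139671}{71}} = \frac{71}{60552139671}$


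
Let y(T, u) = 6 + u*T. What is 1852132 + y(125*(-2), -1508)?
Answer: 2229138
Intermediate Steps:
y(T, u) = 6 + T*u
1852132 + y(125*(-2), -1508) = 1852132 + (6 + (125*(-2))*(-1508)) = 1852132 + (6 - 250*(-1508)) = 1852132 + (6 + 377000) = 1852132 + 377006 = 2229138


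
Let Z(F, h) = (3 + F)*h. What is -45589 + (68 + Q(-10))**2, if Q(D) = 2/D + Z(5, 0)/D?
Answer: -1024804/25 ≈ -40992.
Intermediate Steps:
Z(F, h) = h*(3 + F)
Q(D) = 2/D (Q(D) = 2/D + (0*(3 + 5))/D = 2/D + (0*8)/D = 2/D + 0/D = 2/D + 0 = 2/D)
-45589 + (68 + Q(-10))**2 = -45589 + (68 + 2/(-10))**2 = -45589 + (68 + 2*(-1/10))**2 = -45589 + (68 - 1/5)**2 = -45589 + (339/5)**2 = -45589 + 114921/25 = -1024804/25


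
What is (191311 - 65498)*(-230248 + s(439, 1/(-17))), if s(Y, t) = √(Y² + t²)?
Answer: -28968191624 + 125813*√55696370/17 ≈ -2.8913e+10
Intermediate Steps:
(191311 - 65498)*(-230248 + s(439, 1/(-17))) = (191311 - 65498)*(-230248 + √(439² + (1/(-17))²)) = 125813*(-230248 + √(192721 + (-1/17)²)) = 125813*(-230248 + √(192721 + 1/289)) = 125813*(-230248 + √(55696370/289)) = 125813*(-230248 + √55696370/17) = -28968191624 + 125813*√55696370/17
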